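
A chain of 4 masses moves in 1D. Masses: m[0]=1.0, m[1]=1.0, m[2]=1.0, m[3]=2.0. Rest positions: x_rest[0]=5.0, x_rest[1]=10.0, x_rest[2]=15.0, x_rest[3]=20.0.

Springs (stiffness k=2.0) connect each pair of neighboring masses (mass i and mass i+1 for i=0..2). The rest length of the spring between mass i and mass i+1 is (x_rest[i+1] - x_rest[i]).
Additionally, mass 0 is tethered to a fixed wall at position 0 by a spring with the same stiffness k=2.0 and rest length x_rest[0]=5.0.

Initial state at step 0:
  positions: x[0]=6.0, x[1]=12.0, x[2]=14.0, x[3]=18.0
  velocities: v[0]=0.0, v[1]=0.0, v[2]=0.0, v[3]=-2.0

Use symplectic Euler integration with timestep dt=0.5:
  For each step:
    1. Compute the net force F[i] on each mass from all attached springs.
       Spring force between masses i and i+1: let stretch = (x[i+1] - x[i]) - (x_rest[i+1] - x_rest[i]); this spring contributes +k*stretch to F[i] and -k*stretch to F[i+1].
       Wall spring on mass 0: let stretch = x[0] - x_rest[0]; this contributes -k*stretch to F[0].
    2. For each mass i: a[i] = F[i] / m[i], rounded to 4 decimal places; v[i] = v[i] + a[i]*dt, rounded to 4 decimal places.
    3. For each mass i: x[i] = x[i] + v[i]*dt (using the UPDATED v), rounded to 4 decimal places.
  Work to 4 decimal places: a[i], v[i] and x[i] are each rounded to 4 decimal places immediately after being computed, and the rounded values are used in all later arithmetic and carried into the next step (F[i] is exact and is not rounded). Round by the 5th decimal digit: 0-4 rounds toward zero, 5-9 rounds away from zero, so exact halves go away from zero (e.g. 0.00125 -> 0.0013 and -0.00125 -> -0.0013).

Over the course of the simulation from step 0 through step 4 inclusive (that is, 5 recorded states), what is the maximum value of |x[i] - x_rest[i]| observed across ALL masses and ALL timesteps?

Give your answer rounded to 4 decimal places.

Step 0: x=[6.0000 12.0000 14.0000 18.0000] v=[0.0000 0.0000 0.0000 -2.0000]
Step 1: x=[6.0000 10.0000 15.0000 17.2500] v=[0.0000 -4.0000 2.0000 -1.5000]
Step 2: x=[5.0000 8.5000 14.6250 17.1875] v=[-2.0000 -3.0000 -0.7500 -0.1250]
Step 3: x=[3.2500 8.3125 12.4688 17.7344] v=[-3.5000 -0.3750 -4.3125 1.0938]
Step 4: x=[2.4063 7.6719 10.8672 18.2149] v=[-1.6875 -1.2812 -3.2032 0.9610]
Max displacement = 4.1328

Answer: 4.1328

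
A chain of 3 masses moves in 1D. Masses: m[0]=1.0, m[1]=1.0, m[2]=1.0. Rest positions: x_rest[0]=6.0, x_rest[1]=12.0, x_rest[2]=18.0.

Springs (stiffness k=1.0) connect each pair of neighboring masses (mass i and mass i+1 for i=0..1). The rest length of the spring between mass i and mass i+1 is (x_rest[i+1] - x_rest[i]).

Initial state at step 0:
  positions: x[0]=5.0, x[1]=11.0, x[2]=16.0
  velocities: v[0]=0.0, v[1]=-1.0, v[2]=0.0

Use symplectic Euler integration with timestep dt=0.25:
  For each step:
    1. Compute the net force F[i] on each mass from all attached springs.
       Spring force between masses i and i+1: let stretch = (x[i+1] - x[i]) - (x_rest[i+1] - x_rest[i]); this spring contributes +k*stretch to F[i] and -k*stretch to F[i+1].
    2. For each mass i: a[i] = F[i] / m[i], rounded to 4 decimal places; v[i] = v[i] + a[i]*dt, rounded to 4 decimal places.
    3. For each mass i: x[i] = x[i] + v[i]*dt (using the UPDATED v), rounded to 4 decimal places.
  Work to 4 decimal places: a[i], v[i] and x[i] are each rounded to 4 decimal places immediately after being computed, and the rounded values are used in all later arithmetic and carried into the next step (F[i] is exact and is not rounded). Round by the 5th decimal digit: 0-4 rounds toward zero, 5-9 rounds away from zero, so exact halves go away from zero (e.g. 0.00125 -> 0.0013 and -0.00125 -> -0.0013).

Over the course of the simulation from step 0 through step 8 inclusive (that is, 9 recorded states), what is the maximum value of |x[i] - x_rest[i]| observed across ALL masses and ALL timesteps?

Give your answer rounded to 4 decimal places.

Answer: 2.3558

Derivation:
Step 0: x=[5.0000 11.0000 16.0000] v=[0.0000 -1.0000 0.0000]
Step 1: x=[5.0000 10.6875 16.0625] v=[0.0000 -1.2500 0.2500]
Step 2: x=[4.9805 10.3555 16.1641] v=[-0.0781 -1.3281 0.4063]
Step 3: x=[4.9219 10.0506 16.2777] v=[-0.2344 -1.2197 0.4542]
Step 4: x=[4.8089 9.8143 16.3771] v=[-0.4522 -0.9451 0.3974]
Step 5: x=[4.6337 9.6754 16.4413] v=[-0.7009 -0.5558 0.2567]
Step 6: x=[4.3986 9.6442 16.4576] v=[-0.9405 -0.1248 0.0652]
Step 7: x=[4.1163 9.7110 16.4231] v=[-1.1291 0.2672 -0.1382]
Step 8: x=[3.8087 9.8477 16.3441] v=[-1.2304 0.5466 -0.3162]
Max displacement = 2.3558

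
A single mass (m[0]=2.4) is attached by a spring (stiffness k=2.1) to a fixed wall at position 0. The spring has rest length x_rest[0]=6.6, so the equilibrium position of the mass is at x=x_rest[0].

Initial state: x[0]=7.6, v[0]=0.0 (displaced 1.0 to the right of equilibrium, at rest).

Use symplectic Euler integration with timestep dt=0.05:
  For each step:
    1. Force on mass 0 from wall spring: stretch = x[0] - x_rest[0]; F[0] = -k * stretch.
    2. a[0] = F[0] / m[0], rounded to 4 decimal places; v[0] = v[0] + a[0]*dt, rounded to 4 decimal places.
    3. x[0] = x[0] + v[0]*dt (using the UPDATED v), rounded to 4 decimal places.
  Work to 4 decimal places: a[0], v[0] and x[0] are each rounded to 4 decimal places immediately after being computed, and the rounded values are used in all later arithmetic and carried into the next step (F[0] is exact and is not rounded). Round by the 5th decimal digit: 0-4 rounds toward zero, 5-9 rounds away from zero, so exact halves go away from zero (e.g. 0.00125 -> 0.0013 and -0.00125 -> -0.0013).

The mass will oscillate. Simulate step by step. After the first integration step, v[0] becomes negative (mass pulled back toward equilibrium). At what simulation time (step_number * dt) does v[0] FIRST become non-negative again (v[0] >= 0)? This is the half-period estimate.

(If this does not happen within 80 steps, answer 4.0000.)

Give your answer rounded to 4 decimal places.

Step 0: x=[7.6000] v=[0.0000]
Step 1: x=[7.5978] v=[-0.0438]
Step 2: x=[7.5934] v=[-0.0875]
Step 3: x=[7.5869] v=[-0.1310]
Step 4: x=[7.5782] v=[-0.1742]
Step 5: x=[7.5674] v=[-0.2170]
Step 6: x=[7.5544] v=[-0.2593]
Step 7: x=[7.5393] v=[-0.3011]
Step 8: x=[7.5222] v=[-0.3422]
Step 9: x=[7.5031] v=[-0.3825]
Step 10: x=[7.4820] v=[-0.4220]
Step 11: x=[7.4590] v=[-0.4606]
Step 12: x=[7.4341] v=[-0.4982]
Step 13: x=[7.4074] v=[-0.5347]
Step 14: x=[7.3789] v=[-0.5700]
Step 15: x=[7.3487] v=[-0.6041]
Step 16: x=[7.3169] v=[-0.6369]
Step 17: x=[7.2835] v=[-0.6683]
Step 18: x=[7.2486] v=[-0.6982]
Step 19: x=[7.2123] v=[-0.7266]
Step 20: x=[7.1746] v=[-0.7534]
Step 21: x=[7.1357] v=[-0.7785]
Step 22: x=[7.0956] v=[-0.8019]
Step 23: x=[7.0544] v=[-0.8236]
Step 24: x=[7.0122] v=[-0.8435]
Step 25: x=[6.9691] v=[-0.8615]
Step 26: x=[6.9252] v=[-0.8777]
Step 27: x=[6.8806] v=[-0.8919]
Step 28: x=[6.8354] v=[-0.9042]
Step 29: x=[6.7897] v=[-0.9145]
Step 30: x=[6.7436] v=[-0.9228]
Step 31: x=[6.6971] v=[-0.9291]
Step 32: x=[6.6504] v=[-0.9334]
Step 33: x=[6.6036] v=[-0.9356]
Step 34: x=[6.5568] v=[-0.9358]
Step 35: x=[6.5101] v=[-0.9339]
Step 36: x=[6.4636] v=[-0.9300]
Step 37: x=[6.4174] v=[-0.9240]
Step 38: x=[6.3716] v=[-0.9160]
Step 39: x=[6.3263] v=[-0.9060]
Step 40: x=[6.2816] v=[-0.8940]
Step 41: x=[6.2376] v=[-0.8801]
Step 42: x=[6.1944] v=[-0.8642]
Step 43: x=[6.1521] v=[-0.8465]
Step 44: x=[6.1108] v=[-0.8269]
Step 45: x=[6.0705] v=[-0.8055]
Step 46: x=[6.0314] v=[-0.7823]
Step 47: x=[5.9935] v=[-0.7574]
Step 48: x=[5.9570] v=[-0.7309]
Step 49: x=[5.9219] v=[-0.7028]
Step 50: x=[5.8882] v=[-0.6731]
Step 51: x=[5.8561] v=[-0.6420]
Step 52: x=[5.8256] v=[-0.6095]
Step 53: x=[5.7968] v=[-0.5756]
Step 54: x=[5.7698] v=[-0.5405]
Step 55: x=[5.7446] v=[-0.5042]
Step 56: x=[5.7213] v=[-0.4668]
Step 57: x=[5.6999] v=[-0.4284]
Step 58: x=[5.6805] v=[-0.3890]
Step 59: x=[5.6631] v=[-0.3488]
Step 60: x=[5.6477] v=[-0.3078]
Step 61: x=[5.6344] v=[-0.2661]
Step 62: x=[5.6232] v=[-0.2239]
Step 63: x=[5.6141] v=[-0.1812]
Step 64: x=[5.6072] v=[-0.1381]
Step 65: x=[5.6025] v=[-0.0947]
Step 66: x=[5.5999] v=[-0.0511]
Step 67: x=[5.5995] v=[-0.0073]
Step 68: x=[5.6013] v=[0.0365]
First v>=0 after going negative at step 68, time=3.4000

Answer: 3.4000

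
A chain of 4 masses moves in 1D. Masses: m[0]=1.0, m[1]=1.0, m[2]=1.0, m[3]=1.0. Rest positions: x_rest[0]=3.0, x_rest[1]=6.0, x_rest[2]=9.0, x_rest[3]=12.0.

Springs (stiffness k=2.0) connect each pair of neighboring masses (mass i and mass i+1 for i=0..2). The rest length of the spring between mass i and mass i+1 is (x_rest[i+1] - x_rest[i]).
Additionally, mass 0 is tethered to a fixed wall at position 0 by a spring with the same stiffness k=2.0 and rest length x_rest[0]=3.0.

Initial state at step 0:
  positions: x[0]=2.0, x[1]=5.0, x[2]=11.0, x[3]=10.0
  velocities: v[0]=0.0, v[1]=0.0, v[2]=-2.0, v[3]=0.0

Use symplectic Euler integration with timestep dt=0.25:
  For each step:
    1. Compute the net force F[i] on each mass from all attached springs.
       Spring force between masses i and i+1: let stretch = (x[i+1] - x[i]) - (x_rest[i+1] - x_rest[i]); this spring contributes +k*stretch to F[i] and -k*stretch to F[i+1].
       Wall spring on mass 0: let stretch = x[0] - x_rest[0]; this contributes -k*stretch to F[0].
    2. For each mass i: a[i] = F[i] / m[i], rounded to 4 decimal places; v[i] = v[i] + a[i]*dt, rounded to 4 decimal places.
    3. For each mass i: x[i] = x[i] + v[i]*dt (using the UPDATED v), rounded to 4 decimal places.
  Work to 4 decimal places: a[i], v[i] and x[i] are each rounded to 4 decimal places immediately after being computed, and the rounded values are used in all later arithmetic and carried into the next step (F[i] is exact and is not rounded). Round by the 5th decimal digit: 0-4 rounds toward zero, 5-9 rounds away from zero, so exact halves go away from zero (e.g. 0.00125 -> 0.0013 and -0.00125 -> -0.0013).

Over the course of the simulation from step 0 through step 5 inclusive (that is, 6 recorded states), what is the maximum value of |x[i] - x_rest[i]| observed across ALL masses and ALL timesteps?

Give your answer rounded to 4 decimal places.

Step 0: x=[2.0000 5.0000 11.0000 10.0000] v=[0.0000 0.0000 -2.0000 0.0000]
Step 1: x=[2.1250 5.3750 9.6250 10.5000] v=[0.5000 1.5000 -5.5000 2.0000]
Step 2: x=[2.3906 5.8750 7.8281 11.2656] v=[1.0625 2.0000 -7.1875 3.0625]
Step 3: x=[2.7930 6.1836 6.2168 11.9766] v=[1.6094 1.2344 -6.4453 2.8438]
Step 4: x=[3.2701 6.0725 5.3213 12.3426] v=[1.9082 -0.4443 -3.5820 1.4639]
Step 5: x=[3.6887 5.5172 5.3974 12.2059] v=[1.6744 -2.2211 0.3043 -0.5468]
Max displacement = 3.6787

Answer: 3.6787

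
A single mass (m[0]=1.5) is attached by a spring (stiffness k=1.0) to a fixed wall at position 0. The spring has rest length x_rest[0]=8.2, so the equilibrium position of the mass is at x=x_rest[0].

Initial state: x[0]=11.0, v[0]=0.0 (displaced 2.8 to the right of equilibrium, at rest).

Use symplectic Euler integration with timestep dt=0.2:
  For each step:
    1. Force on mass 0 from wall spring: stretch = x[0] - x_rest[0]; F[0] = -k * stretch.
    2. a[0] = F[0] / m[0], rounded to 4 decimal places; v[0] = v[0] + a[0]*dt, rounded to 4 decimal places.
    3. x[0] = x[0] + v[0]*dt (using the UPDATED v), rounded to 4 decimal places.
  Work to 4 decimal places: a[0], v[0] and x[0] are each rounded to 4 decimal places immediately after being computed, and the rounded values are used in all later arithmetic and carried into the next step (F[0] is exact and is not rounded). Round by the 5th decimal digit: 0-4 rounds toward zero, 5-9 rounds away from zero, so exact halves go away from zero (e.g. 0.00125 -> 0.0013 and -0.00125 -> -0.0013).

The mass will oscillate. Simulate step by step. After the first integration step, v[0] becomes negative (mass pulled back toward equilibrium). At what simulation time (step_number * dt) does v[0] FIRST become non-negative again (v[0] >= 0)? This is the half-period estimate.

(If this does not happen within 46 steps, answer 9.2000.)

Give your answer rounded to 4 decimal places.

Step 0: x=[11.0000] v=[0.0000]
Step 1: x=[10.9253] v=[-0.3733]
Step 2: x=[10.7780] v=[-0.7367]
Step 3: x=[10.5619] v=[-1.0804]
Step 4: x=[10.2828] v=[-1.3953]
Step 5: x=[9.9482] v=[-1.6730]
Step 6: x=[9.5670] v=[-1.9061]
Step 7: x=[9.1493] v=[-2.0884]
Step 8: x=[8.7063] v=[-2.2150]
Step 9: x=[8.2498] v=[-2.2825]
Step 10: x=[7.7920] v=[-2.2891]
Step 11: x=[7.3451] v=[-2.2347]
Step 12: x=[6.9210] v=[-2.1207]
Step 13: x=[6.5310] v=[-1.9502]
Step 14: x=[6.1855] v=[-1.7277]
Step 15: x=[5.8937] v=[-1.4591]
Step 16: x=[5.6634] v=[-1.1516]
Step 17: x=[5.5007] v=[-0.8134]
Step 18: x=[5.4100] v=[-0.4535]
Step 19: x=[5.3937] v=[-0.0815]
Step 20: x=[5.4522] v=[0.2927]
First v>=0 after going negative at step 20, time=4.0000

Answer: 4.0000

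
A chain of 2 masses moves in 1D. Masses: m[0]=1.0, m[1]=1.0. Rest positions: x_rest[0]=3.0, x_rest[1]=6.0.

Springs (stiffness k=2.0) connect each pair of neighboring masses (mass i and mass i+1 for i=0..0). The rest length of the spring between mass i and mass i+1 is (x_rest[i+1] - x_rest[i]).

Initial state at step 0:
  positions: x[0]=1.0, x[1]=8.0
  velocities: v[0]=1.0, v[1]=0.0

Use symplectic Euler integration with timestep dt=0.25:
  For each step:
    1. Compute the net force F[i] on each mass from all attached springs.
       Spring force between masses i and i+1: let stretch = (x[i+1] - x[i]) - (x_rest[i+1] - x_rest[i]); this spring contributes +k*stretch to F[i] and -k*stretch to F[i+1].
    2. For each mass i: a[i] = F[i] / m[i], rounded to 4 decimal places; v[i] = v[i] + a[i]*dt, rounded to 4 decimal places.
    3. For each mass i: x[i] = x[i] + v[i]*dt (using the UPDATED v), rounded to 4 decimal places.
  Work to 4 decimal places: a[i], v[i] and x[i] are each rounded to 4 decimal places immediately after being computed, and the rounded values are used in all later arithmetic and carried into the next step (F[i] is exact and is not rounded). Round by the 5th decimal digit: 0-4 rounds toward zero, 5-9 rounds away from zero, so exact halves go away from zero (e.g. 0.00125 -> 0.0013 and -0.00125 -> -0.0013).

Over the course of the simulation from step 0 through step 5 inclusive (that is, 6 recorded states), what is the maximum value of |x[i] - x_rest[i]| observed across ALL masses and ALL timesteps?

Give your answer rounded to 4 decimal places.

Step 0: x=[1.0000 8.0000] v=[1.0000 0.0000]
Step 1: x=[1.7500 7.5000] v=[3.0000 -2.0000]
Step 2: x=[2.8438 6.6563] v=[4.3750 -3.3750]
Step 3: x=[4.0391 5.7110] v=[4.7813 -3.7813]
Step 4: x=[5.0684 4.9317] v=[4.1173 -3.1173]
Step 5: x=[5.7057 4.5445] v=[2.5490 -1.5490]
Max displacement = 2.7057

Answer: 2.7057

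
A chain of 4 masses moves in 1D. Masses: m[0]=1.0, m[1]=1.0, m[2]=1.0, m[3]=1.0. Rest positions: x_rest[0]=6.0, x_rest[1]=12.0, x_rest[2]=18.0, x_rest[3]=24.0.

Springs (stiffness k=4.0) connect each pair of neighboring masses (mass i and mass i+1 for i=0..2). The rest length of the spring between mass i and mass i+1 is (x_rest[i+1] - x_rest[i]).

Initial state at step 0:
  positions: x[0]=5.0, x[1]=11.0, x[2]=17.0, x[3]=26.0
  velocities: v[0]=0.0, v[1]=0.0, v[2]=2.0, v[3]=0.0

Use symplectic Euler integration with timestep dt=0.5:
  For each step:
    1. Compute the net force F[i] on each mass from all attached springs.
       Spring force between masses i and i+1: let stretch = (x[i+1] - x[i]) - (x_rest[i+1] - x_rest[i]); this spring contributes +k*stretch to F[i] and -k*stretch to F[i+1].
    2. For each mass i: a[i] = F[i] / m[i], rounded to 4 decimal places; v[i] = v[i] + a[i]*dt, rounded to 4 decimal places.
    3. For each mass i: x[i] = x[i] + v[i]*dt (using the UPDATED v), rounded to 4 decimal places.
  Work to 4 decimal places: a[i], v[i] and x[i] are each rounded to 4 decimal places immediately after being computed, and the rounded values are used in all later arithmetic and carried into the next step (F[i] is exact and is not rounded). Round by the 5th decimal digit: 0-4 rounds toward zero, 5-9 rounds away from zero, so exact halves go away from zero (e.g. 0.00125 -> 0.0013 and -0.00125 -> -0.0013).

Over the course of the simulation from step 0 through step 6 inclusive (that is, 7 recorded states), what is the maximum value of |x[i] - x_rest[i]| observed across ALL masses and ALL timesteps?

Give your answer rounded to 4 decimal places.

Answer: 4.0000

Derivation:
Step 0: x=[5.0000 11.0000 17.0000 26.0000] v=[0.0000 0.0000 2.0000 0.0000]
Step 1: x=[5.0000 11.0000 21.0000 23.0000] v=[0.0000 0.0000 8.0000 -6.0000]
Step 2: x=[5.0000 15.0000 17.0000 24.0000] v=[0.0000 8.0000 -8.0000 2.0000]
Step 3: x=[9.0000 11.0000 18.0000 24.0000] v=[8.0000 -8.0000 2.0000 0.0000]
Step 4: x=[9.0000 12.0000 18.0000 24.0000] v=[0.0000 2.0000 0.0000 0.0000]
Step 5: x=[6.0000 16.0000 18.0000 24.0000] v=[-6.0000 8.0000 0.0000 0.0000]
Step 6: x=[7.0000 12.0000 22.0000 24.0000] v=[2.0000 -8.0000 8.0000 0.0000]
Max displacement = 4.0000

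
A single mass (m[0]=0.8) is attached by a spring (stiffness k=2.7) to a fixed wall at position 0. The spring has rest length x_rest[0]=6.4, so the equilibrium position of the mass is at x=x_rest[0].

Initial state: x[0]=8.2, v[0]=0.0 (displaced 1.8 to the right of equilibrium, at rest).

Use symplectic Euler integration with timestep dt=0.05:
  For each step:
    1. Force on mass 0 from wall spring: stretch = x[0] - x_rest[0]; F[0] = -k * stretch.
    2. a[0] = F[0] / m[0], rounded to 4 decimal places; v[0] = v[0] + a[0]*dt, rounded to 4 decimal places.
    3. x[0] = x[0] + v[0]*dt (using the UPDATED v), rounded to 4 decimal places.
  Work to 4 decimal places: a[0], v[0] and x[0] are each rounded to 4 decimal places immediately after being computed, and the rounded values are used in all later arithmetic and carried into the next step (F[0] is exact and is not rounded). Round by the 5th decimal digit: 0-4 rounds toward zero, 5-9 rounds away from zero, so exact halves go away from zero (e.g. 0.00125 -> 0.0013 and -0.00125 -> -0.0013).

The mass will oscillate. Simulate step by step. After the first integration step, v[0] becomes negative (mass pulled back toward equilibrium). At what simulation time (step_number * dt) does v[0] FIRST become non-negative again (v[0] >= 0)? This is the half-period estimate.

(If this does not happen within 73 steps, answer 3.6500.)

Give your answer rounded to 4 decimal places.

Answer: 1.7500

Derivation:
Step 0: x=[8.2000] v=[0.0000]
Step 1: x=[8.1848] v=[-0.3038]
Step 2: x=[8.1546] v=[-0.6050]
Step 3: x=[8.1095] v=[-0.9011]
Step 4: x=[8.0500] v=[-1.1896]
Step 5: x=[7.9766] v=[-1.4680]
Step 6: x=[7.8899] v=[-1.7341]
Step 7: x=[7.7906] v=[-1.9855]
Step 8: x=[7.6796] v=[-2.2202]
Step 9: x=[7.5578] v=[-2.4361]
Step 10: x=[7.4262] v=[-2.6315]
Step 11: x=[7.2860] v=[-2.8047]
Step 12: x=[7.1383] v=[-2.9542]
Step 13: x=[6.9844] v=[-3.0788]
Step 14: x=[6.8255] v=[-3.1774]
Step 15: x=[6.6630] v=[-3.2492]
Step 16: x=[6.4983] v=[-3.2936]
Step 17: x=[6.3328] v=[-3.3102]
Step 18: x=[6.1679] v=[-3.2989]
Step 19: x=[6.0049] v=[-3.2597]
Step 20: x=[5.8453] v=[-3.1930]
Step 21: x=[5.6903] v=[-3.0994]
Step 22: x=[5.5413] v=[-2.9796]
Step 23: x=[5.3996] v=[-2.8347]
Step 24: x=[5.2663] v=[-2.6659]
Step 25: x=[5.1426] v=[-2.4746]
Step 26: x=[5.0295] v=[-2.2624]
Step 27: x=[4.9279] v=[-2.0311]
Step 28: x=[4.8388] v=[-1.7827]
Step 29: x=[4.7628] v=[-1.5192]
Step 30: x=[4.7007] v=[-1.2429]
Step 31: x=[4.6529] v=[-0.9561]
Step 32: x=[4.6198] v=[-0.6613]
Step 33: x=[4.6018] v=[-0.3609]
Step 34: x=[4.5989] v=[-0.0575]
Step 35: x=[4.6112] v=[0.2464]
First v>=0 after going negative at step 35, time=1.7500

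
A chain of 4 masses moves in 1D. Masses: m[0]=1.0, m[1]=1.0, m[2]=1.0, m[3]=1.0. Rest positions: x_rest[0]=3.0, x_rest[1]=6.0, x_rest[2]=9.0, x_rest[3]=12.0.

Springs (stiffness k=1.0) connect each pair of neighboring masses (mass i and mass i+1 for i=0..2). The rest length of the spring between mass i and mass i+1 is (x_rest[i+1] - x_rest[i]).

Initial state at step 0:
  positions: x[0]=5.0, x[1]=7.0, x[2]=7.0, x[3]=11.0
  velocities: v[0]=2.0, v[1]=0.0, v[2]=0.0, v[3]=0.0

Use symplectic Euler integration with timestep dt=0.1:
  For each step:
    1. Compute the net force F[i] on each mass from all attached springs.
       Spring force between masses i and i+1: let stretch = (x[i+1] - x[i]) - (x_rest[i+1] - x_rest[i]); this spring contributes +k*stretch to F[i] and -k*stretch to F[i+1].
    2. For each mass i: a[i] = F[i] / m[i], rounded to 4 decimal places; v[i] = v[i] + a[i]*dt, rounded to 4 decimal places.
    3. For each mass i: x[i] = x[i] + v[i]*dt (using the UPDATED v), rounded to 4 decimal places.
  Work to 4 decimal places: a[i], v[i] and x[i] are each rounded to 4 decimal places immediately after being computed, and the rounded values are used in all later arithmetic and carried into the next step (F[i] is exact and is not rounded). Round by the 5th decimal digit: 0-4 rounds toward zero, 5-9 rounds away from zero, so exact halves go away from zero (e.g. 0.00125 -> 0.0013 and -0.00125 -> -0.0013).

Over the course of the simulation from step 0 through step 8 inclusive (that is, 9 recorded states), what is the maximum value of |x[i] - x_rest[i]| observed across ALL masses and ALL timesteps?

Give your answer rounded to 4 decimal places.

Step 0: x=[5.0000 7.0000 7.0000 11.0000] v=[2.0000 0.0000 0.0000 0.0000]
Step 1: x=[5.1900 6.9800 7.0400 10.9900] v=[1.9000 -0.2000 0.4000 -0.1000]
Step 2: x=[5.3679 6.9427 7.1189 10.9705] v=[1.7790 -0.3730 0.7890 -0.1950]
Step 3: x=[5.5316 6.8914 7.2346 10.9425] v=[1.6365 -0.5129 1.1565 -0.2802]
Step 4: x=[5.6789 6.8299 7.3839 10.9074] v=[1.4725 -0.6146 1.4930 -0.3510]
Step 5: x=[5.8077 6.7625 7.5629 10.8671] v=[1.2876 -0.6743 1.7900 -0.4034]
Step 6: x=[5.9160 6.6935 7.7669 10.8237] v=[1.0831 -0.6897 2.0404 -0.4338]
Step 7: x=[6.0021 6.6275 7.9908 10.7798] v=[0.8609 -0.6601 2.2387 -0.4395]
Step 8: x=[6.0644 6.5689 8.2289 10.7380] v=[0.6234 -0.5863 2.3813 -0.4184]
Max displacement = 3.0644

Answer: 3.0644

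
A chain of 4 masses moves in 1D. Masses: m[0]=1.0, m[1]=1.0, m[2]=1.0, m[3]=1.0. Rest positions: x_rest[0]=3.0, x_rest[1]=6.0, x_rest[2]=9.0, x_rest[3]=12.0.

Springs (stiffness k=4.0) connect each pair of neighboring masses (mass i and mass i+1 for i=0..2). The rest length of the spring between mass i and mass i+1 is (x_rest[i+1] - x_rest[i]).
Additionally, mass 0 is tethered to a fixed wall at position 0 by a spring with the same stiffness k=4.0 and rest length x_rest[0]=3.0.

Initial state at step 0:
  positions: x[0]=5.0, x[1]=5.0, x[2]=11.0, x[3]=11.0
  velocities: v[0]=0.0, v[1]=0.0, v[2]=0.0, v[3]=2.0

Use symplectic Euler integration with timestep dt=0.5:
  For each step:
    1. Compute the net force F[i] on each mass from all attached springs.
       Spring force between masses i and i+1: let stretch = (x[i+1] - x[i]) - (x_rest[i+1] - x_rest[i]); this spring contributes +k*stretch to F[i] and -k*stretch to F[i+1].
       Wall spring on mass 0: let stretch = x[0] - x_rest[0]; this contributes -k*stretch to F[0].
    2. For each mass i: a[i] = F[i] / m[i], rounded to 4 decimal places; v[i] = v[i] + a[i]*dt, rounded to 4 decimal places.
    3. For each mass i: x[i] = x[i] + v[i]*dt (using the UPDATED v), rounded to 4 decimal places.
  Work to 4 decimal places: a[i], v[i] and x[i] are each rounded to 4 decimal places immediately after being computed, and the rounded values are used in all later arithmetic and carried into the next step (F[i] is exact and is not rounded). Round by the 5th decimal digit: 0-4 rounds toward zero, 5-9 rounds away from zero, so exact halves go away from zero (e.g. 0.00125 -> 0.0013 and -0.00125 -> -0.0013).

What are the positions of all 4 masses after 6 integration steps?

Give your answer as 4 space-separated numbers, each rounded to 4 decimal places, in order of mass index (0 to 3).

Answer: 0.0000 13.0000 5.0000 14.0000

Derivation:
Step 0: x=[5.0000 5.0000 11.0000 11.0000] v=[0.0000 0.0000 0.0000 2.0000]
Step 1: x=[0.0000 11.0000 5.0000 15.0000] v=[-10.0000 12.0000 -12.0000 8.0000]
Step 2: x=[6.0000 0.0000 15.0000 12.0000] v=[12.0000 -22.0000 20.0000 -6.0000]
Step 3: x=[0.0000 10.0000 7.0000 15.0000] v=[-12.0000 20.0000 -16.0000 6.0000]
Step 4: x=[4.0000 7.0000 10.0000 13.0000] v=[8.0000 -6.0000 6.0000 -4.0000]
Step 5: x=[7.0000 4.0000 13.0000 11.0000] v=[6.0000 -6.0000 6.0000 -4.0000]
Step 6: x=[0.0000 13.0000 5.0000 14.0000] v=[-14.0000 18.0000 -16.0000 6.0000]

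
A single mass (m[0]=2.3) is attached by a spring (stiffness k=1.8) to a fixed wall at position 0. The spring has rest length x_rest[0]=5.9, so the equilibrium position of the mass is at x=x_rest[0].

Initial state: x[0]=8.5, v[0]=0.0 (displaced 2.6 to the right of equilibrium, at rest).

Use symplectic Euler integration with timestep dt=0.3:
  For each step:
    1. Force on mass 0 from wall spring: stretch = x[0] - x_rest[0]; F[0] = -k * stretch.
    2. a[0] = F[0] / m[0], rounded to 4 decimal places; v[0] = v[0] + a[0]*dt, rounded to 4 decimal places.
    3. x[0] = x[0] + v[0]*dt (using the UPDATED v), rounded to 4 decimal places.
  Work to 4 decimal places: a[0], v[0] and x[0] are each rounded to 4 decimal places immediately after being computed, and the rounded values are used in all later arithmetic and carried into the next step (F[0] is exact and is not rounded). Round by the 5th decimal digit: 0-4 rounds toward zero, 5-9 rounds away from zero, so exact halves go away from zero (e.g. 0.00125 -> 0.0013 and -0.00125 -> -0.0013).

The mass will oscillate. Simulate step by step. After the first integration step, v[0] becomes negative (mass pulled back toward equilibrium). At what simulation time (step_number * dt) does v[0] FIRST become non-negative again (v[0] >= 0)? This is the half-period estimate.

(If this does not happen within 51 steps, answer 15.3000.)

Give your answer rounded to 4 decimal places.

Answer: 3.6000

Derivation:
Step 0: x=[8.5000] v=[0.0000]
Step 1: x=[8.3169] v=[-0.6104]
Step 2: x=[7.9635] v=[-1.1779]
Step 3: x=[7.4648] v=[-1.6624]
Step 4: x=[6.8559] v=[-2.0298]
Step 5: x=[6.1796] v=[-2.2542]
Step 6: x=[5.4837] v=[-2.3198]
Step 7: x=[4.8171] v=[-2.2221]
Step 8: x=[4.2267] v=[-1.9679]
Step 9: x=[3.7542] v=[-1.5751]
Step 10: x=[3.4328] v=[-1.0713]
Step 11: x=[3.2852] v=[-0.4920]
Step 12: x=[3.3218] v=[0.1219]
First v>=0 after going negative at step 12, time=3.6000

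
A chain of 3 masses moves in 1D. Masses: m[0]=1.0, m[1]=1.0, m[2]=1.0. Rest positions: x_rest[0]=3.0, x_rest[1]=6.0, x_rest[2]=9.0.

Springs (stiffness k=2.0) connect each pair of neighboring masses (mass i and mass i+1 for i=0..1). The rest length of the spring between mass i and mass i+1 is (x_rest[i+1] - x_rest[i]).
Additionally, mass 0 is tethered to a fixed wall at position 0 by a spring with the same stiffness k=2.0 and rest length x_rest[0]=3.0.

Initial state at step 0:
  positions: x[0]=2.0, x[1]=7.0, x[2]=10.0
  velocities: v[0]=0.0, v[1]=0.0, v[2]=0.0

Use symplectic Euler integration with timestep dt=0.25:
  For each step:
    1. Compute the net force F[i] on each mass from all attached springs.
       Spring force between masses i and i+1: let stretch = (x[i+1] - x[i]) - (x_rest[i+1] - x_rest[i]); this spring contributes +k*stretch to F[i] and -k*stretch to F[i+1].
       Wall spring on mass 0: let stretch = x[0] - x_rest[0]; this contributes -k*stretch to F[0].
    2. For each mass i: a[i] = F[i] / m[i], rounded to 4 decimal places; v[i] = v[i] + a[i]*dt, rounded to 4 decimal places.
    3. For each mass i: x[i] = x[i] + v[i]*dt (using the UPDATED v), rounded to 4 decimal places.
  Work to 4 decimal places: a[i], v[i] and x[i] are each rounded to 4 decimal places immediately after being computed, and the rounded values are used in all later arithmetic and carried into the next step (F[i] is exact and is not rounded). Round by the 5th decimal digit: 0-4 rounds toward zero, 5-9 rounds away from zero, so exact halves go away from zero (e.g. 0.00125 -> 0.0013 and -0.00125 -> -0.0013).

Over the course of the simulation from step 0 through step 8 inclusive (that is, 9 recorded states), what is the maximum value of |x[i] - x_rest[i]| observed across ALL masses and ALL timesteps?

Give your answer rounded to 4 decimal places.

Answer: 1.3608

Derivation:
Step 0: x=[2.0000 7.0000 10.0000] v=[0.0000 0.0000 0.0000]
Step 1: x=[2.3750 6.7500 10.0000] v=[1.5000 -1.0000 0.0000]
Step 2: x=[3.0000 6.3594 9.9688] v=[2.5000 -1.5625 -0.1250]
Step 3: x=[3.6699 6.0000 9.8614] v=[2.6797 -1.4375 -0.4297]
Step 4: x=[4.1724 5.8320 9.6463] v=[2.0098 -0.6719 -0.8604]
Step 5: x=[4.3608 5.9334 9.3294] v=[0.7534 0.4055 -1.2676]
Step 6: x=[4.2006 6.2627 8.9630] v=[-0.6407 1.3172 -1.4656]
Step 7: x=[3.7731 6.6718 8.6341] v=[-1.7100 1.6363 -1.3158]
Step 8: x=[3.2363 6.9638 8.4349] v=[-2.1472 1.1681 -0.7970]
Max displacement = 1.3608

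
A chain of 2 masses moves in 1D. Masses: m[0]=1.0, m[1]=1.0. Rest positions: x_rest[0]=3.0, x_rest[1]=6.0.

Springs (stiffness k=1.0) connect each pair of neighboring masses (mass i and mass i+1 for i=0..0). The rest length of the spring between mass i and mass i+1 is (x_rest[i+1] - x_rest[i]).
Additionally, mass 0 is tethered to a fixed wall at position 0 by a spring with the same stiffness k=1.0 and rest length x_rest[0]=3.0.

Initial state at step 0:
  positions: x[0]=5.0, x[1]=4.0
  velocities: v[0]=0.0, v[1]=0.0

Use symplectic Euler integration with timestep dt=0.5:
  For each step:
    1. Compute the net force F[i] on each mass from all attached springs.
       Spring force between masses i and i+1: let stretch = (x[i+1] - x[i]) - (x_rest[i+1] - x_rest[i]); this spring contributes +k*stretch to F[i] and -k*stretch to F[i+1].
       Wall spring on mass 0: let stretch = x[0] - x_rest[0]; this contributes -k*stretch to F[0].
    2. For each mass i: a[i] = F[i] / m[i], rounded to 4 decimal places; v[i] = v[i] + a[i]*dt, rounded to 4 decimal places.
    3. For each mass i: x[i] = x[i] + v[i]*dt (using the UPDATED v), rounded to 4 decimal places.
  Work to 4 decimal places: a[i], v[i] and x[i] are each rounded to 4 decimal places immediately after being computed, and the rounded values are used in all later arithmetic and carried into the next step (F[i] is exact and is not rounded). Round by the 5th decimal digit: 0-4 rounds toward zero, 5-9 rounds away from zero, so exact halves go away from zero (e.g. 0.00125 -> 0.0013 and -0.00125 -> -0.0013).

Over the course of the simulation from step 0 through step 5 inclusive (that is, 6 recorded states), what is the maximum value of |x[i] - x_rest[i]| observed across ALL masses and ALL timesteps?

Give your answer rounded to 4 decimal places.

Step 0: x=[5.0000 4.0000] v=[0.0000 0.0000]
Step 1: x=[3.5000 5.0000] v=[-3.0000 2.0000]
Step 2: x=[1.5000 6.3750] v=[-4.0000 2.7500]
Step 3: x=[0.3438 7.2813] v=[-2.3125 1.8125]
Step 4: x=[0.8360 7.2032] v=[0.9844 -0.1563]
Step 5: x=[2.7110 6.2833] v=[3.7500 -1.8399]
Max displacement = 2.6562

Answer: 2.6562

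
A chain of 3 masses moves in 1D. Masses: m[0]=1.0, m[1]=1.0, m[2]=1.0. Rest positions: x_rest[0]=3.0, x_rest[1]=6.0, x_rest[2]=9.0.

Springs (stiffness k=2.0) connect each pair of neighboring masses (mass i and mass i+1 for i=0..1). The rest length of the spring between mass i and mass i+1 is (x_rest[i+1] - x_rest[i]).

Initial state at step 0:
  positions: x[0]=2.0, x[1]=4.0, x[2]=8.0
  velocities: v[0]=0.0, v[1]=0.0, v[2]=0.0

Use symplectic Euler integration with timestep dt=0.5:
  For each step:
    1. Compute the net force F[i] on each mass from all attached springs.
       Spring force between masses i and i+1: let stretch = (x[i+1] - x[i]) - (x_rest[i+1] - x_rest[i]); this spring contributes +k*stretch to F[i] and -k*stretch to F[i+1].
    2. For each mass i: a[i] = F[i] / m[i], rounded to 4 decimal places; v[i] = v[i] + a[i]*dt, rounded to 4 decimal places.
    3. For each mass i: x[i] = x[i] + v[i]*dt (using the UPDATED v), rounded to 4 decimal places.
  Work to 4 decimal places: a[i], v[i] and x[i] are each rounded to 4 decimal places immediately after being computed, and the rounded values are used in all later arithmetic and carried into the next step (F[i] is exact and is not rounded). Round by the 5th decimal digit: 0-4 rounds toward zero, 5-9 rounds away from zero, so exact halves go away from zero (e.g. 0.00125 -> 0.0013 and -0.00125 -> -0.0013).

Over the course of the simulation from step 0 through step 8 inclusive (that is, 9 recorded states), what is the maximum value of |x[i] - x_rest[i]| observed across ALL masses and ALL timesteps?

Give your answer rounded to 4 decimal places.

Step 0: x=[2.0000 4.0000 8.0000] v=[0.0000 0.0000 0.0000]
Step 1: x=[1.5000 5.0000 7.5000] v=[-1.0000 2.0000 -1.0000]
Step 2: x=[1.2500 5.5000 7.2500] v=[-0.5000 1.0000 -0.5000]
Step 3: x=[1.6250 4.7500 7.6250] v=[0.7500 -1.5000 0.7500]
Step 4: x=[2.0625 3.8750 8.0625] v=[0.8750 -1.7500 0.8750]
Step 5: x=[1.9063 4.1875 7.9063] v=[-0.3125 0.6250 -0.3125]
Step 6: x=[1.3907 5.2188 7.3907] v=[-1.0313 2.0626 -1.0313]
Step 7: x=[1.2891 5.4220 7.2891] v=[-0.2032 0.4064 -0.2032]
Step 8: x=[1.7540 4.4923 7.7540] v=[0.9297 -1.8594 0.9297]
Max displacement = 2.1250

Answer: 2.1250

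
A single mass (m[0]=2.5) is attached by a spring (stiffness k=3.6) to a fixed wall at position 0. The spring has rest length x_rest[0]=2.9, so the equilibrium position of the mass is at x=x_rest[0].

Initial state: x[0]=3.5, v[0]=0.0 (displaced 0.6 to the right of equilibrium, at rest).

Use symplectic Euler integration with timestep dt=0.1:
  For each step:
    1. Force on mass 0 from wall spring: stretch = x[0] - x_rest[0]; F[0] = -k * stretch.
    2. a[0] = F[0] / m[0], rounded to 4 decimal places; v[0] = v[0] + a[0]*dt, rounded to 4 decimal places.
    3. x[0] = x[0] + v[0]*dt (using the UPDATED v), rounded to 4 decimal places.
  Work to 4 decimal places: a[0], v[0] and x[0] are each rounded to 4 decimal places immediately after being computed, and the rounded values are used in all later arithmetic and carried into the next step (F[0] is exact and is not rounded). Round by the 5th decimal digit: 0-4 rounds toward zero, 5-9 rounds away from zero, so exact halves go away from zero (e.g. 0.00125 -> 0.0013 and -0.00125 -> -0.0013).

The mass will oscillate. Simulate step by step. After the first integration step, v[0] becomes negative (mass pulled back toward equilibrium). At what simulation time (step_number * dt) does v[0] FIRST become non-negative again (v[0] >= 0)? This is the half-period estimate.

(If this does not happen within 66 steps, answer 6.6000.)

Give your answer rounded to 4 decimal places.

Step 0: x=[3.5000] v=[0.0000]
Step 1: x=[3.4914] v=[-0.0864]
Step 2: x=[3.4742] v=[-0.1716]
Step 3: x=[3.4488] v=[-0.2543]
Step 4: x=[3.4155] v=[-0.3333]
Step 5: x=[3.3748] v=[-0.4075]
Step 6: x=[3.3272] v=[-0.4759]
Step 7: x=[3.2735] v=[-0.5374]
Step 8: x=[3.2144] v=[-0.5912]
Step 9: x=[3.1508] v=[-0.6365]
Step 10: x=[3.0835] v=[-0.6726]
Step 11: x=[3.0136] v=[-0.6990]
Step 12: x=[2.9421] v=[-0.7154]
Step 13: x=[2.8700] v=[-0.7215]
Step 14: x=[2.7983] v=[-0.7172]
Step 15: x=[2.7280] v=[-0.7026]
Step 16: x=[2.6602] v=[-0.6778]
Step 17: x=[2.5959] v=[-0.6433]
Step 18: x=[2.5360] v=[-0.5995]
Step 19: x=[2.4813] v=[-0.5471]
Step 20: x=[2.4326] v=[-0.4868]
Step 21: x=[2.3907] v=[-0.4195]
Step 22: x=[2.3561] v=[-0.3462]
Step 23: x=[2.3293] v=[-0.2679]
Step 24: x=[2.3107] v=[-0.1857]
Step 25: x=[2.3006] v=[-0.1008]
Step 26: x=[2.2992] v=[-0.0145]
Step 27: x=[2.3064] v=[0.0720]
First v>=0 after going negative at step 27, time=2.7000

Answer: 2.7000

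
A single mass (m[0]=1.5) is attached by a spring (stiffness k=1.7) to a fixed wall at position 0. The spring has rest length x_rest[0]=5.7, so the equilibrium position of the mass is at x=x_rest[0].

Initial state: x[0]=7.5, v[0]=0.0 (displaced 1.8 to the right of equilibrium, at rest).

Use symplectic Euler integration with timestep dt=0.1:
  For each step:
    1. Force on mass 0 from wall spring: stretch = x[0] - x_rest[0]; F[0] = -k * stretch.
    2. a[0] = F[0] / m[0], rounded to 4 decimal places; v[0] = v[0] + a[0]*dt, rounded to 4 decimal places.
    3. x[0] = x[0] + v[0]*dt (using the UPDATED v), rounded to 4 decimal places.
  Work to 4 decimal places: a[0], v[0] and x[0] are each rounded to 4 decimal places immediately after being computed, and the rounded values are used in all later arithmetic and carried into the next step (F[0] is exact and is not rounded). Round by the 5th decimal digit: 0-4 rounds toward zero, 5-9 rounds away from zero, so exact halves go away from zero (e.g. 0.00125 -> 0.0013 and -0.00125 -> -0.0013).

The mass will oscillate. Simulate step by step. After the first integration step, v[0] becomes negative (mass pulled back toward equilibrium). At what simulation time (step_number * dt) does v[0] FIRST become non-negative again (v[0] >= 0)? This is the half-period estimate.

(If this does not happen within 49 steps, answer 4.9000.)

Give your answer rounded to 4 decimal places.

Answer: 3.0000

Derivation:
Step 0: x=[7.5000] v=[0.0000]
Step 1: x=[7.4796] v=[-0.2040]
Step 2: x=[7.4390] v=[-0.4057]
Step 3: x=[7.3787] v=[-0.6028]
Step 4: x=[7.2994] v=[-0.7931]
Step 5: x=[7.2020] v=[-0.9744]
Step 6: x=[7.0875] v=[-1.1446]
Step 7: x=[6.9573] v=[-1.3019]
Step 8: x=[6.8129] v=[-1.4444]
Step 9: x=[6.6559] v=[-1.5705]
Step 10: x=[6.4880] v=[-1.6788]
Step 11: x=[6.3112] v=[-1.7681]
Step 12: x=[6.1275] v=[-1.8374]
Step 13: x=[5.9389] v=[-1.8859]
Step 14: x=[5.7476] v=[-1.9130]
Step 15: x=[5.5558] v=[-1.9184]
Step 16: x=[5.3656] v=[-1.9021]
Step 17: x=[5.1792] v=[-1.8642]
Step 18: x=[4.9987] v=[-1.8052]
Step 19: x=[4.8261] v=[-1.7257]
Step 20: x=[4.6634] v=[-1.6267]
Step 21: x=[4.5125] v=[-1.5092]
Step 22: x=[4.3750] v=[-1.3746]
Step 23: x=[4.2526] v=[-1.2244]
Step 24: x=[4.1466] v=[-1.0604]
Step 25: x=[4.0582] v=[-0.8844]
Step 26: x=[3.9884] v=[-0.6983]
Step 27: x=[3.9380] v=[-0.5043]
Step 28: x=[3.9075] v=[-0.3046]
Step 29: x=[3.8974] v=[-0.1015]
Step 30: x=[3.9077] v=[0.1028]
First v>=0 after going negative at step 30, time=3.0000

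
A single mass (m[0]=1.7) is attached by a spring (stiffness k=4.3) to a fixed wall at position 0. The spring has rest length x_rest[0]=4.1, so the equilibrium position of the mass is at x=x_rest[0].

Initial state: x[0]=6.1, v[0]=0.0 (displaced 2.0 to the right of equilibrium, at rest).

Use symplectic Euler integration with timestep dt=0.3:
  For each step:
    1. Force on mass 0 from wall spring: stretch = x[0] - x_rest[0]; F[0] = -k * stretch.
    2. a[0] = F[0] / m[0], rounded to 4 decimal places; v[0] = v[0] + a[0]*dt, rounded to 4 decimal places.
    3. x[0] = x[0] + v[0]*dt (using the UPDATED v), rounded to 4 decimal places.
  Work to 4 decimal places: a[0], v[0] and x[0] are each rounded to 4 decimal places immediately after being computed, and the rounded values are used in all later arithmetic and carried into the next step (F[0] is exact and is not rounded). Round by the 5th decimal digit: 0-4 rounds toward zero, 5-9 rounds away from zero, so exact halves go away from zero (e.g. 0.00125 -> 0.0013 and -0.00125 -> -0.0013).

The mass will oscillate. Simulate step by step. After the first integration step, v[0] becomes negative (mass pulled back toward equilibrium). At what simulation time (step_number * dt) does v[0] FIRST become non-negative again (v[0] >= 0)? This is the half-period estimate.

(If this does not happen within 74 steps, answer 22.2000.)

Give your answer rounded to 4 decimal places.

Answer: 2.1000

Derivation:
Step 0: x=[6.1000] v=[0.0000]
Step 1: x=[5.6447] v=[-1.5176]
Step 2: x=[4.8378] v=[-2.6898]
Step 3: x=[3.8629] v=[-3.2497]
Step 4: x=[2.9420] v=[-3.0698]
Step 5: x=[2.2847] v=[-2.1911]
Step 6: x=[2.0406] v=[-0.8136]
Step 7: x=[2.2653] v=[0.7491]
First v>=0 after going negative at step 7, time=2.1000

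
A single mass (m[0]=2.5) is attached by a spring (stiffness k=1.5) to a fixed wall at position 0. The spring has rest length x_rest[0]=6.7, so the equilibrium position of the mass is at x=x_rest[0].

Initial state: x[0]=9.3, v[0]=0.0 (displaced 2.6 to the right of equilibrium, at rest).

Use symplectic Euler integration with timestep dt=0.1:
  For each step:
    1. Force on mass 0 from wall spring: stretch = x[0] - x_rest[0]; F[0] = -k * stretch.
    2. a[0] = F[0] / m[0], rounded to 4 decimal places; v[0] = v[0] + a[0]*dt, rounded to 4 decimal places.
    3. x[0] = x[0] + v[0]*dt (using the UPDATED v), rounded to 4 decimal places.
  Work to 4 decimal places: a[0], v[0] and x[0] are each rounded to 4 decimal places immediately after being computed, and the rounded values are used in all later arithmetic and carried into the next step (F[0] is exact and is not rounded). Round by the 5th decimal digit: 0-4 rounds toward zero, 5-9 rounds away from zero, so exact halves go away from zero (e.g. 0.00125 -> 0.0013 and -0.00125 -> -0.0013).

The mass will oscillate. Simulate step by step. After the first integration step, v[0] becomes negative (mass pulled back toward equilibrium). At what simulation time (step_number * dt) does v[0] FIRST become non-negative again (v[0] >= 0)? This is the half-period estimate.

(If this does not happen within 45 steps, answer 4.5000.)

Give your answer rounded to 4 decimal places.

Step 0: x=[9.3000] v=[0.0000]
Step 1: x=[9.2844] v=[-0.1560]
Step 2: x=[9.2533] v=[-0.3111]
Step 3: x=[9.2069] v=[-0.4643]
Step 4: x=[9.1454] v=[-0.6147]
Step 5: x=[9.0693] v=[-0.7614]
Step 6: x=[8.9789] v=[-0.9036]
Step 7: x=[8.8749] v=[-1.0403]
Step 8: x=[8.7578] v=[-1.1708]
Step 9: x=[8.6284] v=[-1.2943]
Step 10: x=[8.4874] v=[-1.4100]
Step 11: x=[8.3357] v=[-1.5172]
Step 12: x=[8.1742] v=[-1.6153]
Step 13: x=[8.0038] v=[-1.7038]
Step 14: x=[7.8256] v=[-1.7820]
Step 15: x=[7.6407] v=[-1.8495]
Step 16: x=[7.4501] v=[-1.9059]
Step 17: x=[7.2550] v=[-1.9509]
Step 18: x=[7.0566] v=[-1.9842]
Step 19: x=[6.8560] v=[-2.0056]
Step 20: x=[6.6545] v=[-2.0150]
Step 21: x=[6.4533] v=[-2.0123]
Step 22: x=[6.2536] v=[-1.9975]
Step 23: x=[6.0565] v=[-1.9707]
Step 24: x=[5.8633] v=[-1.9321]
Step 25: x=[5.6751] v=[-1.8819]
Step 26: x=[5.4931] v=[-1.8204]
Step 27: x=[5.3183] v=[-1.7480]
Step 28: x=[5.1518] v=[-1.6651]
Step 29: x=[4.9946] v=[-1.5722]
Step 30: x=[4.8476] v=[-1.4699]
Step 31: x=[4.7117] v=[-1.3588]
Step 32: x=[4.5878] v=[-1.2395]
Step 33: x=[4.4765] v=[-1.1128]
Step 34: x=[4.3786] v=[-0.9794]
Step 35: x=[4.2946] v=[-0.8401]
Step 36: x=[4.2250] v=[-0.6958]
Step 37: x=[4.1703] v=[-0.5473]
Step 38: x=[4.1308] v=[-0.3955]
Step 39: x=[4.1067] v=[-0.2414]
Step 40: x=[4.0981] v=[-0.0858]
Step 41: x=[4.1051] v=[0.0703]
First v>=0 after going negative at step 41, time=4.1000

Answer: 4.1000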